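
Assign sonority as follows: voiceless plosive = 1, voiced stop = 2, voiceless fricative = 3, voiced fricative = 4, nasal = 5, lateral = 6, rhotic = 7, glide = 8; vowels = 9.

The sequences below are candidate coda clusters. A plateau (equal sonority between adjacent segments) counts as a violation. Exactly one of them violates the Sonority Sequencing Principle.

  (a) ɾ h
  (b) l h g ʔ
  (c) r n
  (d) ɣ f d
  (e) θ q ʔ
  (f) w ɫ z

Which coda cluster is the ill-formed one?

e

(a) 7-3 → obeys
(b) 6-3-2-1 → obeys
(c) 7-5 → obeys
(d) 4-3-2 → obeys
(e) 3-1-1 → violates
(f) 8-6-4 → obeys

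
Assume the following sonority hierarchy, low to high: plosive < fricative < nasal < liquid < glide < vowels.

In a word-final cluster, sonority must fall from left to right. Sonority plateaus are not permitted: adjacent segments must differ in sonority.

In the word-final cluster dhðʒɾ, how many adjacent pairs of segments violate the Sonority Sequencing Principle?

/d/: plosive = 1.
/h/: fricative = 2.
/ð/: fricative = 2.
/ʒ/: fricative = 2.
/ɾ/: liquid = 4.
/d/→/h/: 1→2 (does not fall) — violation.
/h/→/ð/: 2→2 (plateau) — violation.
/ð/→/ʒ/: 2→2 (plateau) — violation.
/ʒ/→/ɾ/: 2→4 (does not fall) — violation.

4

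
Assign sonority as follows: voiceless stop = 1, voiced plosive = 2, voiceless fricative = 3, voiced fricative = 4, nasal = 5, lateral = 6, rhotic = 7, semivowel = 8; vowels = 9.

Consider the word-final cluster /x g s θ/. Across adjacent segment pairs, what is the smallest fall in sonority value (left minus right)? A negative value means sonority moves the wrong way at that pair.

/x/ is a voiceless fricative (sonority 3).
/g/ is a voiced plosive (sonority 2).
/s/ is a voiceless fricative (sonority 3).
/θ/ is a voiceless fricative (sonority 3).
/x/→/g/: change +1.
/g/→/s/: change -1.
/s/→/θ/: change +0.
Minimum = -1.

-1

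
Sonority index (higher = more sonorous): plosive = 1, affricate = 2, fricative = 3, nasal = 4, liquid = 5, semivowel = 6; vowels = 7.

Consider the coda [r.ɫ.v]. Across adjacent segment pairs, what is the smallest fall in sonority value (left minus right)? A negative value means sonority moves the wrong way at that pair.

/r/ is a liquid (sonority 5).
/ɫ/ is a liquid (sonority 5).
/v/ is a fricative (sonority 3).
/r/→/ɫ/: change +0.
/ɫ/→/v/: change +2.
Minimum = 0.

0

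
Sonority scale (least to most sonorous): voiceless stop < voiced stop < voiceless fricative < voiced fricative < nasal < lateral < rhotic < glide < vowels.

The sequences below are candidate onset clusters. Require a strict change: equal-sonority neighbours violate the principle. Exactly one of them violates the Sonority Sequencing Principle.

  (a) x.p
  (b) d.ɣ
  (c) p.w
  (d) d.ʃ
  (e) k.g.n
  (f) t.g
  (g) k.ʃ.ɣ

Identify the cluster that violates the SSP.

a

(a) 3-1 → violates
(b) 2-4 → obeys
(c) 1-8 → obeys
(d) 2-3 → obeys
(e) 1-2-5 → obeys
(f) 1-2 → obeys
(g) 1-3-4 → obeys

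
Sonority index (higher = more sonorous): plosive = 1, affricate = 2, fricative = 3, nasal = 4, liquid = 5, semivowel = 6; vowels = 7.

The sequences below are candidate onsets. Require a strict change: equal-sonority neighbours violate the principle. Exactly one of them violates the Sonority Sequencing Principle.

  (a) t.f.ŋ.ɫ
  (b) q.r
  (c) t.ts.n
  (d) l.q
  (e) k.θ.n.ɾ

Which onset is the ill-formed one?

d

(a) t.f.ŋ.ɫ: profile 1-3-4-5 — obeys.
(b) q.r: profile 1-5 — obeys.
(c) t.ts.n: profile 1-2-4 — obeys.
(d) l.q: profile 5-1 — violates.
(e) k.θ.n.ɾ: profile 1-3-4-5 — obeys.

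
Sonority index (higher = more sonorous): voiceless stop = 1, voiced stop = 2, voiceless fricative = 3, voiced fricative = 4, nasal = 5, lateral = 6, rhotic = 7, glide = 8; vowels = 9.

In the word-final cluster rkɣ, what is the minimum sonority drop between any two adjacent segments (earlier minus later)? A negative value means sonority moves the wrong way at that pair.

/r/ is a rhotic (sonority 7).
/k/ is a voiceless stop (sonority 1).
/ɣ/ is a voiced fricative (sonority 4).
/r/→/k/: change +6.
/k/→/ɣ/: change -3.
Minimum = -3.

-3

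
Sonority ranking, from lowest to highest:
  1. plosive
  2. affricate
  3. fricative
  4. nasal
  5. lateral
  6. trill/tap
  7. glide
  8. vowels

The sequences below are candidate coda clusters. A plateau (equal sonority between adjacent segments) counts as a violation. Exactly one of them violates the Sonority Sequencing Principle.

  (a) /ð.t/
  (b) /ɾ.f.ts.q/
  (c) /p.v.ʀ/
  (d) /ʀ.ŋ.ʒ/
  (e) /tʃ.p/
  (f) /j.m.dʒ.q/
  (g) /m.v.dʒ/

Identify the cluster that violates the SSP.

c

(a) sonority 3-1: well-formed.
(b) sonority 6-3-2-1: well-formed.
(c) sonority 1-3-6: ill-formed.
(d) sonority 6-4-3: well-formed.
(e) sonority 2-1: well-formed.
(f) sonority 7-4-2-1: well-formed.
(g) sonority 4-3-2: well-formed.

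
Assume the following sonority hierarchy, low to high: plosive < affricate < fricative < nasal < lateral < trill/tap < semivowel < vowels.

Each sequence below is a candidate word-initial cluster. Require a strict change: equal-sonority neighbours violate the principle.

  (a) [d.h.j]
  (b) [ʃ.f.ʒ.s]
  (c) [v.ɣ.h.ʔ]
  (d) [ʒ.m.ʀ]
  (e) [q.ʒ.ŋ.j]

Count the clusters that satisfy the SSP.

(a) 1-3-7 → obeys
(b) 3-3-3-3 → violates
(c) 3-3-3-1 → violates
(d) 3-4-6 → obeys
(e) 1-3-4-7 → obeys

3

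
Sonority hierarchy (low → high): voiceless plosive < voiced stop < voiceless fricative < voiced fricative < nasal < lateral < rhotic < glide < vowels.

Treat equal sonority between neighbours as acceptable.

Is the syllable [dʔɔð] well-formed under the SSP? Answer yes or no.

no

Onset: /d/ is a voiced stop (sonority 2), /ʔ/ is a voiceless plosive (sonority 1); then the nucleus /ɔ/ (sonority 9).
Onset profile 2-1-9 — does not rise throughout.
Coda: /ð/ is a voiced fricative (sonority 4).
Coda profile 9-4 — falls from the nucleus.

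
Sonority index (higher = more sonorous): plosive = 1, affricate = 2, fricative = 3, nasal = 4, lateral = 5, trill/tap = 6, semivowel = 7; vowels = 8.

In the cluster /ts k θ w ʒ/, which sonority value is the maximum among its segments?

/ts/ — affricate, sonority 2.
/k/ — plosive, sonority 1.
/θ/ — fricative, sonority 3.
/w/ — semivowel, sonority 7.
/ʒ/ — fricative, sonority 3.
The maximum is 7.

7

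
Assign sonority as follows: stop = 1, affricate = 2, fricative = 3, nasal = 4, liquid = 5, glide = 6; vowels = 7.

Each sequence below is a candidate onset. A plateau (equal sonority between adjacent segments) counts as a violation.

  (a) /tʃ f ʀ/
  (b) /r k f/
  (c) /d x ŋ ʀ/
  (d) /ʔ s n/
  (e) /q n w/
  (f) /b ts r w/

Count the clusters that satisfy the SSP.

5

(a) sonority 2-3-5: well-formed.
(b) sonority 5-1-3: ill-formed.
(c) sonority 1-3-4-5: well-formed.
(d) sonority 1-3-4: well-formed.
(e) sonority 1-4-6: well-formed.
(f) sonority 1-2-5-6: well-formed.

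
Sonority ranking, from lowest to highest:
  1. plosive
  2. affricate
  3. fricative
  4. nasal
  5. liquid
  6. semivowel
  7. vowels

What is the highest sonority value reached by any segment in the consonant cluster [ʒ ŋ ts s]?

4

/ʒ/ is a fricative (sonority 3).
/ŋ/ is a nasal (sonority 4).
/ts/ is an affricate (sonority 2).
/s/ is a fricative (sonority 3).
The maximum is 4.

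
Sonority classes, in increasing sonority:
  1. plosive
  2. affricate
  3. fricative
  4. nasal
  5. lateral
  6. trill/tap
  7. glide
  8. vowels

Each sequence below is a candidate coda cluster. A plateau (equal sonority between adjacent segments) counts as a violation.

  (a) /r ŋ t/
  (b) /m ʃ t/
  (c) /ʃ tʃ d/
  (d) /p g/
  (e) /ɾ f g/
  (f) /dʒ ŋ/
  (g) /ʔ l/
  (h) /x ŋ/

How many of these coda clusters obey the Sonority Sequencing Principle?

4

(a) 6-4-1 → obeys
(b) 4-3-1 → obeys
(c) 3-2-1 → obeys
(d) 1-1 → violates
(e) 6-3-1 → obeys
(f) 2-4 → violates
(g) 1-5 → violates
(h) 3-4 → violates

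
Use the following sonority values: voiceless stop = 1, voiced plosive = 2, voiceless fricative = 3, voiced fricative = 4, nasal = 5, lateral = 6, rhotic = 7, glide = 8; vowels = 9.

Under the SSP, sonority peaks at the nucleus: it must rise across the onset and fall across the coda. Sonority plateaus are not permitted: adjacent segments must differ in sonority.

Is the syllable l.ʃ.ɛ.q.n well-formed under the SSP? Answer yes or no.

Onset: /l/ is a lateral (sonority 6), /ʃ/ is a voiceless fricative (sonority 3); then the nucleus /ɛ/ (sonority 9).
Onset profile 6-3-9 — does not strictly rise throughout.
Coda: /q/ is a voiceless stop (sonority 1), /n/ is a nasal (sonority 5).
Coda profile 9-1-5 — does not strictly fall throughout.

no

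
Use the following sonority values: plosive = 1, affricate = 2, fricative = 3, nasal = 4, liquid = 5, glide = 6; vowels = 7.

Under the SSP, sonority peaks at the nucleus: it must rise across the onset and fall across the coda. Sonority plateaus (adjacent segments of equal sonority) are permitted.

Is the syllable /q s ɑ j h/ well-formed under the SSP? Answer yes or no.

Onset: /q/ is a plosive (sonority 1), /s/ is a fricative (sonority 3); then the nucleus /ɑ/ (sonority 7).
Onset profile 1-3-7 — rises to the nucleus.
Coda: /j/ is a glide (sonority 6), /h/ is a fricative (sonority 3).
Coda profile 7-6-3 — falls from the nucleus.

yes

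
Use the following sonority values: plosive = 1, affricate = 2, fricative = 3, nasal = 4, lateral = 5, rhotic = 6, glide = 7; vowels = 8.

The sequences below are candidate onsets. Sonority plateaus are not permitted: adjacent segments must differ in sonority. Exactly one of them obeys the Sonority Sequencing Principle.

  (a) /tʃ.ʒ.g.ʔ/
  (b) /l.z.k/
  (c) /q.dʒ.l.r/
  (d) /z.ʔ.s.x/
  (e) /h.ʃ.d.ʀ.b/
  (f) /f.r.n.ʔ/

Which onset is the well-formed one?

(a) /tʃ.ʒ.g.ʔ/: profile 2-3-1-1 — violates.
(b) /l.z.k/: profile 5-3-1 — violates.
(c) /q.dʒ.l.r/: profile 1-2-5-6 — obeys.
(d) /z.ʔ.s.x/: profile 3-1-3-3 — violates.
(e) /h.ʃ.d.ʀ.b/: profile 3-3-1-6-1 — violates.
(f) /f.r.n.ʔ/: profile 3-6-4-1 — violates.

c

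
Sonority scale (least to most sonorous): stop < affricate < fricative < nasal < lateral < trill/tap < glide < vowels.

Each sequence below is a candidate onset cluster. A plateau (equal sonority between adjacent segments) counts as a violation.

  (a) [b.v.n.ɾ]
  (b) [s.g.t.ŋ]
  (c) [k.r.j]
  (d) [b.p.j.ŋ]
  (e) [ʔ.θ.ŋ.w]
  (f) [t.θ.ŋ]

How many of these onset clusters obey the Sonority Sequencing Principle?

(a) [b.v.n.ɾ]: profile 1-3-4-6 — obeys.
(b) [s.g.t.ŋ]: profile 3-1-1-4 — violates.
(c) [k.r.j]: profile 1-6-7 — obeys.
(d) [b.p.j.ŋ]: profile 1-1-7-4 — violates.
(e) [ʔ.θ.ŋ.w]: profile 1-3-4-7 — obeys.
(f) [t.θ.ŋ]: profile 1-3-4 — obeys.

4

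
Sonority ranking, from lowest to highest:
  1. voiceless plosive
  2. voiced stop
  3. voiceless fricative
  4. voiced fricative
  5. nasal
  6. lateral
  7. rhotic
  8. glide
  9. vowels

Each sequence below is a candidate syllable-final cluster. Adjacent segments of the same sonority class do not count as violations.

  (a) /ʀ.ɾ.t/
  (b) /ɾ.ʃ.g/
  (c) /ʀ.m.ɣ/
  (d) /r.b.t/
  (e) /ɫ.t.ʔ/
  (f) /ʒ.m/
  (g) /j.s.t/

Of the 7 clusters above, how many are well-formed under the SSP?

(a) /ʀ.ɾ.t/: profile 7-7-1 — obeys.
(b) /ɾ.ʃ.g/: profile 7-3-2 — obeys.
(c) /ʀ.m.ɣ/: profile 7-5-4 — obeys.
(d) /r.b.t/: profile 7-2-1 — obeys.
(e) /ɫ.t.ʔ/: profile 6-1-1 — obeys.
(f) /ʒ.m/: profile 4-5 — violates.
(g) /j.s.t/: profile 8-3-1 — obeys.

6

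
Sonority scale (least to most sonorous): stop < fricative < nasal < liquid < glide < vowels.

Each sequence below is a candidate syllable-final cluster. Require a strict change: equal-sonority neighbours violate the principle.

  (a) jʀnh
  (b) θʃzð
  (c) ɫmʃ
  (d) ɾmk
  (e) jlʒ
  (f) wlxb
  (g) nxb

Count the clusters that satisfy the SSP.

6

(a) 5-4-3-2 → obeys
(b) 2-2-2-2 → violates
(c) 4-3-2 → obeys
(d) 4-3-1 → obeys
(e) 5-4-2 → obeys
(f) 5-4-2-1 → obeys
(g) 3-2-1 → obeys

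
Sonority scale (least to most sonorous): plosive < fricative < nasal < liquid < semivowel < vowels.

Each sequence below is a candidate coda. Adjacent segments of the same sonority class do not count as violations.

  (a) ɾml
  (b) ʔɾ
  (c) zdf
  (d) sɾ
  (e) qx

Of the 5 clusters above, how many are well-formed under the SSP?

0

(a) 4-3-4 → violates
(b) 1-4 → violates
(c) 2-1-2 → violates
(d) 2-4 → violates
(e) 1-2 → violates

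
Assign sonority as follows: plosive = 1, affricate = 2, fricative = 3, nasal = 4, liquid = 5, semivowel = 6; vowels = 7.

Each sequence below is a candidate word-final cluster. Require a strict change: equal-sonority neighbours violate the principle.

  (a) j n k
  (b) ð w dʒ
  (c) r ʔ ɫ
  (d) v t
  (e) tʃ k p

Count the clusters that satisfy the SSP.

2

(a) 6-4-1 → obeys
(b) 3-6-2 → violates
(c) 5-1-5 → violates
(d) 3-1 → obeys
(e) 2-1-1 → violates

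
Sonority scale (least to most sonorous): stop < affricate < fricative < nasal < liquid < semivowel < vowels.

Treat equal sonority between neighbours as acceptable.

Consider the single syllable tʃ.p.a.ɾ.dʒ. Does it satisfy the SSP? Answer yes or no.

Onset: /tʃ/ is an affricate (sonority 2), /p/ is a stop (sonority 1); then the nucleus /a/ (sonority 7).
Onset profile 2-1-7 — does not rise throughout.
Coda: /ɾ/ is a liquid (sonority 5), /dʒ/ is an affricate (sonority 2).
Coda profile 7-5-2 — falls from the nucleus.

no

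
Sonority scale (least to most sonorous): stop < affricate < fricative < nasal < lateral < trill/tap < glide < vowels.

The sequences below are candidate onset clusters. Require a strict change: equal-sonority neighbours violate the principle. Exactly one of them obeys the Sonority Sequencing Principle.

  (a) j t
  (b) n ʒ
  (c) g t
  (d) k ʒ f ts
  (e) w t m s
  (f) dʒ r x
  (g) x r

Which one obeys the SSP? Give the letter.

(a) 7-1 → violates
(b) 4-3 → violates
(c) 1-1 → violates
(d) 1-3-3-2 → violates
(e) 7-1-4-3 → violates
(f) 2-6-3 → violates
(g) 3-6 → obeys

g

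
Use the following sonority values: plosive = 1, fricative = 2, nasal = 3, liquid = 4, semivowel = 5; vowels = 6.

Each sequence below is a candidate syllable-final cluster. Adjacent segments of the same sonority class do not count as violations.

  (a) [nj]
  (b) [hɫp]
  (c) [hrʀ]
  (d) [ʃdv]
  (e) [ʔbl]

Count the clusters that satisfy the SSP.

(a) sonority 3-5: ill-formed.
(b) sonority 2-4-1: ill-formed.
(c) sonority 2-4-4: ill-formed.
(d) sonority 2-1-2: ill-formed.
(e) sonority 1-1-4: ill-formed.

0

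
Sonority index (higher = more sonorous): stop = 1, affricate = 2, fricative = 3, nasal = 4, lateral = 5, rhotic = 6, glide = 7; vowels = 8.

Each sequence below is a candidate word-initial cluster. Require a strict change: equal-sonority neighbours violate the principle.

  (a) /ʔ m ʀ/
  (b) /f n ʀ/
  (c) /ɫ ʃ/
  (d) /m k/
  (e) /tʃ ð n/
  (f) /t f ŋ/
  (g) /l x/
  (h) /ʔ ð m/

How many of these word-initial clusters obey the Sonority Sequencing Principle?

(a) 1-4-6 → obeys
(b) 3-4-6 → obeys
(c) 5-3 → violates
(d) 4-1 → violates
(e) 2-3-4 → obeys
(f) 1-3-4 → obeys
(g) 5-3 → violates
(h) 1-3-4 → obeys

5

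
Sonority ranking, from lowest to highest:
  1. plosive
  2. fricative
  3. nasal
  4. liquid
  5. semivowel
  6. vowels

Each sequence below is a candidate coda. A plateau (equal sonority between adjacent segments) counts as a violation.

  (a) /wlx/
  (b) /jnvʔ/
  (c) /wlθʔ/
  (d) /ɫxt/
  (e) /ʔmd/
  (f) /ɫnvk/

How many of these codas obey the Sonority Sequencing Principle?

5

(a) sonority 5-4-2: well-formed.
(b) sonority 5-3-2-1: well-formed.
(c) sonority 5-4-2-1: well-formed.
(d) sonority 4-2-1: well-formed.
(e) sonority 1-3-1: ill-formed.
(f) sonority 4-3-2-1: well-formed.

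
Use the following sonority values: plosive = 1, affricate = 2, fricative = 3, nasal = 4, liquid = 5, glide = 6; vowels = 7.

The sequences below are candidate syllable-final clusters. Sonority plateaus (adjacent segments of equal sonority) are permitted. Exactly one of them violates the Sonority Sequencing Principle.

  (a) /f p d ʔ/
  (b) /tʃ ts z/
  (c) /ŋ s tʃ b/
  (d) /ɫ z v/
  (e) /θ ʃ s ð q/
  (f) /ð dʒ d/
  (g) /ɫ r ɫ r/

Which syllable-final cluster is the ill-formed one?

(a) /f p d ʔ/: profile 3-1-1-1 — obeys.
(b) /tʃ ts z/: profile 2-2-3 — violates.
(c) /ŋ s tʃ b/: profile 4-3-2-1 — obeys.
(d) /ɫ z v/: profile 5-3-3 — obeys.
(e) /θ ʃ s ð q/: profile 3-3-3-3-1 — obeys.
(f) /ð dʒ d/: profile 3-2-1 — obeys.
(g) /ɫ r ɫ r/: profile 5-5-5-5 — obeys.

b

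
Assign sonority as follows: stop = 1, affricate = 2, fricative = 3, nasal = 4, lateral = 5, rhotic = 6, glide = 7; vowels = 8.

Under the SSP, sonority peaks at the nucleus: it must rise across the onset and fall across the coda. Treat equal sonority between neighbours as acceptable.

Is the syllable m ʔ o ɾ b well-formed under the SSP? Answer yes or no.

Onset: /m/ is a nasal (sonority 4), /ʔ/ is a stop (sonority 1); then the nucleus /o/ (sonority 8).
Onset profile 4-1-8 — does not rise throughout.
Coda: /ɾ/ is a rhotic (sonority 6), /b/ is a stop (sonority 1).
Coda profile 8-6-1 — falls from the nucleus.

no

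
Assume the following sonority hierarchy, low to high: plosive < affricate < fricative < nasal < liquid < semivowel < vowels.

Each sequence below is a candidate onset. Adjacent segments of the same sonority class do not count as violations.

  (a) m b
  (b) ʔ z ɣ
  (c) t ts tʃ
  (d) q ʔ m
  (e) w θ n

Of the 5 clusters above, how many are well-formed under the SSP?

3

(a) m b: profile 4-1 — violates.
(b) ʔ z ɣ: profile 1-3-3 — obeys.
(c) t ts tʃ: profile 1-2-2 — obeys.
(d) q ʔ m: profile 1-1-4 — obeys.
(e) w θ n: profile 6-3-4 — violates.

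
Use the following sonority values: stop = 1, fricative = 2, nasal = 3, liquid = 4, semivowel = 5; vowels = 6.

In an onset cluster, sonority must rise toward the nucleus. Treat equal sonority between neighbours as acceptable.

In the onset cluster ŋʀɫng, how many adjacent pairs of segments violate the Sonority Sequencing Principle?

2

/ŋ/: nasal = 3.
/ʀ/: liquid = 4.
/ɫ/: liquid = 4.
/n/: nasal = 3.
/g/: stop = 1.
/ŋ/→/ʀ/: 3→4 (rises) — ok.
/ʀ/→/ɫ/: 4→4 (plateau, allowed) — ok.
/ɫ/→/n/: 4→3 (does not rise) — violation.
/n/→/g/: 3→1 (does not rise) — violation.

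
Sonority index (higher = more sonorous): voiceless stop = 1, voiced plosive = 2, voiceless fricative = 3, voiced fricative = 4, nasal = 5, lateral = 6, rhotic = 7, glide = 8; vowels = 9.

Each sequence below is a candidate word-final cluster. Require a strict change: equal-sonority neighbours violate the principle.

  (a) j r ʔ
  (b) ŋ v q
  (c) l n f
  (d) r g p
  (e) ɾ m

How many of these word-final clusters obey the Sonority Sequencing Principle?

5

(a) sonority 8-7-1: well-formed.
(b) sonority 5-4-1: well-formed.
(c) sonority 6-5-3: well-formed.
(d) sonority 7-2-1: well-formed.
(e) sonority 7-5: well-formed.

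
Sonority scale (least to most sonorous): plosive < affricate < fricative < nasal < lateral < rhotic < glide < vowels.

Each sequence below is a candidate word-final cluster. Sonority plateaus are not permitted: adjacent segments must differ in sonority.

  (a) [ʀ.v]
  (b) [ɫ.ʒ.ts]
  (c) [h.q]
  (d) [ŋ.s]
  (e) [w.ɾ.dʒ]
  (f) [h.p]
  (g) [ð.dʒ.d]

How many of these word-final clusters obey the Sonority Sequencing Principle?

(a) [ʀ.v]: profile 6-3 — obeys.
(b) [ɫ.ʒ.ts]: profile 5-3-2 — obeys.
(c) [h.q]: profile 3-1 — obeys.
(d) [ŋ.s]: profile 4-3 — obeys.
(e) [w.ɾ.dʒ]: profile 7-6-2 — obeys.
(f) [h.p]: profile 3-1 — obeys.
(g) [ð.dʒ.d]: profile 3-2-1 — obeys.

7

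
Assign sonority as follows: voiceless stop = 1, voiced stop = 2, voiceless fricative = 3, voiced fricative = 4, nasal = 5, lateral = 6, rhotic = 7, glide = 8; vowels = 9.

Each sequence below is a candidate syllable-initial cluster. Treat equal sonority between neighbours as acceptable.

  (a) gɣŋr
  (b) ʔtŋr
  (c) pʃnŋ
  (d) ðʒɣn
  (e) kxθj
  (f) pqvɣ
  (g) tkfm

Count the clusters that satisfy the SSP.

(a) 2-4-5-7 → obeys
(b) 1-1-5-7 → obeys
(c) 1-3-5-5 → obeys
(d) 4-4-4-5 → obeys
(e) 1-3-3-8 → obeys
(f) 1-1-4-4 → obeys
(g) 1-1-3-5 → obeys

7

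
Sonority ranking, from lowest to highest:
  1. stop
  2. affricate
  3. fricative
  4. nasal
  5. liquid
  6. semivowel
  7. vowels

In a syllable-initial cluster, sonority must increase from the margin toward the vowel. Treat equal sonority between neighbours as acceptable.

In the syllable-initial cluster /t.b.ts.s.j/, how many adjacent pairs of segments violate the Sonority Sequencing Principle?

0

/t/ is a stop (sonority 1).
/b/ is a stop (sonority 1).
/ts/ is an affricate (sonority 2).
/s/ is a fricative (sonority 3).
/j/ is a semivowel (sonority 6).
/t/→/b/: 1→1 (plateau, allowed) — ok.
/b/→/ts/: 1→2 (rises) — ok.
/ts/→/s/: 2→3 (rises) — ok.
/s/→/j/: 3→6 (rises) — ok.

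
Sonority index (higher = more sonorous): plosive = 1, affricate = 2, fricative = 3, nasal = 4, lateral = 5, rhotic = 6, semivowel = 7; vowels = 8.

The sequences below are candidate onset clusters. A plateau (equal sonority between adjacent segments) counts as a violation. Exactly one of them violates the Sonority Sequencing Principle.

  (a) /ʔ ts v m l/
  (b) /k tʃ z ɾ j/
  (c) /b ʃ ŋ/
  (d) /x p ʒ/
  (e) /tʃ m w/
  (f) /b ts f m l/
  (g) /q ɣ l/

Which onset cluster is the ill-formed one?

d

(a) 1-2-3-4-5 → obeys
(b) 1-2-3-6-7 → obeys
(c) 1-3-4 → obeys
(d) 3-1-3 → violates
(e) 2-4-7 → obeys
(f) 1-2-3-4-5 → obeys
(g) 1-3-5 → obeys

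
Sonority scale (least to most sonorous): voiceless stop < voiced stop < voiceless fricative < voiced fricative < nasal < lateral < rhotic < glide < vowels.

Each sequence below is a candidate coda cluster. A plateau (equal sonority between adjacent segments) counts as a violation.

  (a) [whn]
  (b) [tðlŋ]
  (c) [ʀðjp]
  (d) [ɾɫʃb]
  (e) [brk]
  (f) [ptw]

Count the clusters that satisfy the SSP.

(a) 8-3-5 → violates
(b) 1-4-6-5 → violates
(c) 7-4-8-1 → violates
(d) 7-6-3-2 → obeys
(e) 2-7-1 → violates
(f) 1-1-8 → violates

1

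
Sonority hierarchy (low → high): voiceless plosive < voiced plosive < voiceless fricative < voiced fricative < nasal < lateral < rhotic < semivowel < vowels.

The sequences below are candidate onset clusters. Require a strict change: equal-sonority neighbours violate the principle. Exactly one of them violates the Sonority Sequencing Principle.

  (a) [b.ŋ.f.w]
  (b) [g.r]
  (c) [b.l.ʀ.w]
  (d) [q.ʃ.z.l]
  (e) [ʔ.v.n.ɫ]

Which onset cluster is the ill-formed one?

(a) [b.ŋ.f.w]: profile 2-5-3-8 — violates.
(b) [g.r]: profile 2-7 — obeys.
(c) [b.l.ʀ.w]: profile 2-6-7-8 — obeys.
(d) [q.ʃ.z.l]: profile 1-3-4-6 — obeys.
(e) [ʔ.v.n.ɫ]: profile 1-4-5-6 — obeys.

a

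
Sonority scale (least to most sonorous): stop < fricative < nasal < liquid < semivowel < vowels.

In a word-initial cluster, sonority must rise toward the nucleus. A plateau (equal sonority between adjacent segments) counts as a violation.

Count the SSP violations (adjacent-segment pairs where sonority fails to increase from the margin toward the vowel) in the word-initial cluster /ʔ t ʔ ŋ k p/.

/ʔ/: stop = 1.
/t/: stop = 1.
/ʔ/: stop = 1.
/ŋ/: nasal = 3.
/k/: stop = 1.
/p/: stop = 1.
/ʔ/→/t/: 1→1 (plateau) — violation.
/t/→/ʔ/: 1→1 (plateau) — violation.
/ʔ/→/ŋ/: 1→3 (rises) — ok.
/ŋ/→/k/: 3→1 (does not rise) — violation.
/k/→/p/: 1→1 (plateau) — violation.

4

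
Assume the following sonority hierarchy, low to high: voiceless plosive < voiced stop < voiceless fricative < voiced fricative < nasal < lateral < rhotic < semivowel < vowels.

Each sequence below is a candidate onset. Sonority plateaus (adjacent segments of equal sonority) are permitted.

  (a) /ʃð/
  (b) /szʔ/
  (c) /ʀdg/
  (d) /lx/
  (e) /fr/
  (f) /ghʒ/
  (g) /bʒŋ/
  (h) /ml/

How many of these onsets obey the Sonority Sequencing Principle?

5

(a) /ʃð/: profile 3-4 — obeys.
(b) /szʔ/: profile 3-4-1 — violates.
(c) /ʀdg/: profile 7-2-2 — violates.
(d) /lx/: profile 6-3 — violates.
(e) /fr/: profile 3-7 — obeys.
(f) /ghʒ/: profile 2-3-4 — obeys.
(g) /bʒŋ/: profile 2-4-5 — obeys.
(h) /ml/: profile 5-6 — obeys.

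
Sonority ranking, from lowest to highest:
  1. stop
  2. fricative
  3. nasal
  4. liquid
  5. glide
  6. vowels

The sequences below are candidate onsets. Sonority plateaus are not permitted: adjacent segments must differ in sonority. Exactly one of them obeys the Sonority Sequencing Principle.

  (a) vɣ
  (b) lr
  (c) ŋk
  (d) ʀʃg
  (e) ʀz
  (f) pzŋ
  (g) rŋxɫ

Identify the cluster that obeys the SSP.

(a) vɣ: profile 2-2 — violates.
(b) lr: profile 4-4 — violates.
(c) ŋk: profile 3-1 — violates.
(d) ʀʃg: profile 4-2-1 — violates.
(e) ʀz: profile 4-2 — violates.
(f) pzŋ: profile 1-2-3 — obeys.
(g) rŋxɫ: profile 4-3-2-4 — violates.

f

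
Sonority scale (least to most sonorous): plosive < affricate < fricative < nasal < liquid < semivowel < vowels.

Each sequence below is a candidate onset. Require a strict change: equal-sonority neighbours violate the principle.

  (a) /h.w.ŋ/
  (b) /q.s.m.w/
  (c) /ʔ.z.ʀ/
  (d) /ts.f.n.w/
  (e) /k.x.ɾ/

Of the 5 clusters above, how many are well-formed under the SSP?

(a) /h.w.ŋ/: profile 3-6-4 — violates.
(b) /q.s.m.w/: profile 1-3-4-6 — obeys.
(c) /ʔ.z.ʀ/: profile 1-3-5 — obeys.
(d) /ts.f.n.w/: profile 2-3-4-6 — obeys.
(e) /k.x.ɾ/: profile 1-3-5 — obeys.

4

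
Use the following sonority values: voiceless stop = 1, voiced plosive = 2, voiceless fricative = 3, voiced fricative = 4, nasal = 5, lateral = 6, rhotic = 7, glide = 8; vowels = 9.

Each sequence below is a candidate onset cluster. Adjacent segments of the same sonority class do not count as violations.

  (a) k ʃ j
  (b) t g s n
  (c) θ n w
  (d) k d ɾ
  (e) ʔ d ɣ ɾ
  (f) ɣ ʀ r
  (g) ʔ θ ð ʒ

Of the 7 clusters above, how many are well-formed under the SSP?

7

(a) k ʃ j: profile 1-3-8 — obeys.
(b) t g s n: profile 1-2-3-5 — obeys.
(c) θ n w: profile 3-5-8 — obeys.
(d) k d ɾ: profile 1-2-7 — obeys.
(e) ʔ d ɣ ɾ: profile 1-2-4-7 — obeys.
(f) ɣ ʀ r: profile 4-7-7 — obeys.
(g) ʔ θ ð ʒ: profile 1-3-4-4 — obeys.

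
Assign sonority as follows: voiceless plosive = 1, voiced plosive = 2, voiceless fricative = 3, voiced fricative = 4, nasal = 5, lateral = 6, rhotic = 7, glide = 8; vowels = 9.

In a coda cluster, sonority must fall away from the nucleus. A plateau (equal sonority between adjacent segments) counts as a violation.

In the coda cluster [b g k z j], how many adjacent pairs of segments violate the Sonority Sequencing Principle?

3

/b/: voiced plosive = 2.
/g/: voiced plosive = 2.
/k/: voiceless plosive = 1.
/z/: voiced fricative = 4.
/j/: glide = 8.
/b/→/g/: 2→2 (plateau) — violation.
/g/→/k/: 2→1 (falls) — ok.
/k/→/z/: 1→4 (does not fall) — violation.
/z/→/j/: 4→8 (does not fall) — violation.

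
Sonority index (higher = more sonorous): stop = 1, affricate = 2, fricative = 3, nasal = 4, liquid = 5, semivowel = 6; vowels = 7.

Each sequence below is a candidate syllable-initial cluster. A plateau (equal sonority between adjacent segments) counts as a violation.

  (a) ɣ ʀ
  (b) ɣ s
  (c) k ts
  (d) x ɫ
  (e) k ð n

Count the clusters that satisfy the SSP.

4

(a) ɣ ʀ: profile 3-5 — obeys.
(b) ɣ s: profile 3-3 — violates.
(c) k ts: profile 1-2 — obeys.
(d) x ɫ: profile 3-5 — obeys.
(e) k ð n: profile 1-3-4 — obeys.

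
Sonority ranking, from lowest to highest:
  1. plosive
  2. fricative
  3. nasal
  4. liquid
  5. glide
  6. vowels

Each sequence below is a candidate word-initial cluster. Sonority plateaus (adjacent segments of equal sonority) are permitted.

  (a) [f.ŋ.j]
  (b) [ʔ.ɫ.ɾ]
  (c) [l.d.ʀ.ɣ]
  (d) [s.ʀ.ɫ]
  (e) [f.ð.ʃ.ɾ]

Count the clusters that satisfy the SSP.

4

(a) sonority 2-3-5: well-formed.
(b) sonority 1-4-4: well-formed.
(c) sonority 4-1-4-2: ill-formed.
(d) sonority 2-4-4: well-formed.
(e) sonority 2-2-2-4: well-formed.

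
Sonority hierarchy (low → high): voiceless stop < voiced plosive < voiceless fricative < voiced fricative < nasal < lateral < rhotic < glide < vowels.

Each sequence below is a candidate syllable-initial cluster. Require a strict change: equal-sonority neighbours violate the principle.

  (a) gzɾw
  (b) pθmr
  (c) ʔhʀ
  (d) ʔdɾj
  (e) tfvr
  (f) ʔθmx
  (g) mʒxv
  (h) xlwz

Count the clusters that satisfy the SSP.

5

(a) sonority 2-4-7-8: well-formed.
(b) sonority 1-3-5-7: well-formed.
(c) sonority 1-3-7: well-formed.
(d) sonority 1-2-7-8: well-formed.
(e) sonority 1-3-4-7: well-formed.
(f) sonority 1-3-5-3: ill-formed.
(g) sonority 5-4-3-4: ill-formed.
(h) sonority 3-6-8-4: ill-formed.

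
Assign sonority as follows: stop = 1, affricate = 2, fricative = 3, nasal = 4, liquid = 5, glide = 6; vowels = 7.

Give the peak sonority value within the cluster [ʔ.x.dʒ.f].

3

/ʔ/ — stop, sonority 1.
/x/ — fricative, sonority 3.
/dʒ/ — affricate, sonority 2.
/f/ — fricative, sonority 3.
The maximum is 3.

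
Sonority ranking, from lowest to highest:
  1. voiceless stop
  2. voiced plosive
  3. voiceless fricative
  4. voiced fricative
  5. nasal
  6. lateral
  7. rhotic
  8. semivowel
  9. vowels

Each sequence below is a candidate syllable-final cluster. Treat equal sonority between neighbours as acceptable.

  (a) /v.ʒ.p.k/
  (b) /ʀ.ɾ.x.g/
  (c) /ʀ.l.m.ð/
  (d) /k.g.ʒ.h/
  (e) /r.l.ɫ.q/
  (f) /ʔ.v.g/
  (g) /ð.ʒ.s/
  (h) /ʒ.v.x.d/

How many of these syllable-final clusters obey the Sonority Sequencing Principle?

6

(a) sonority 4-4-1-1: well-formed.
(b) sonority 7-7-3-2: well-formed.
(c) sonority 7-6-5-4: well-formed.
(d) sonority 1-2-4-3: ill-formed.
(e) sonority 7-6-6-1: well-formed.
(f) sonority 1-4-2: ill-formed.
(g) sonority 4-4-3: well-formed.
(h) sonority 4-4-3-2: well-formed.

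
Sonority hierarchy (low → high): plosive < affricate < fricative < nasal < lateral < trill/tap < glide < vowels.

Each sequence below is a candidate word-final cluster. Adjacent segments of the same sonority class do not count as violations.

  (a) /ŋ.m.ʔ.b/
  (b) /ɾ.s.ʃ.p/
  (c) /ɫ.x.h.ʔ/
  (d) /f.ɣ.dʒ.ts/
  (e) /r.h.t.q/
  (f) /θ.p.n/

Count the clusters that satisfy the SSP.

5

(a) /ŋ.m.ʔ.b/: profile 4-4-1-1 — obeys.
(b) /ɾ.s.ʃ.p/: profile 6-3-3-1 — obeys.
(c) /ɫ.x.h.ʔ/: profile 5-3-3-1 — obeys.
(d) /f.ɣ.dʒ.ts/: profile 3-3-2-2 — obeys.
(e) /r.h.t.q/: profile 6-3-1-1 — obeys.
(f) /θ.p.n/: profile 3-1-4 — violates.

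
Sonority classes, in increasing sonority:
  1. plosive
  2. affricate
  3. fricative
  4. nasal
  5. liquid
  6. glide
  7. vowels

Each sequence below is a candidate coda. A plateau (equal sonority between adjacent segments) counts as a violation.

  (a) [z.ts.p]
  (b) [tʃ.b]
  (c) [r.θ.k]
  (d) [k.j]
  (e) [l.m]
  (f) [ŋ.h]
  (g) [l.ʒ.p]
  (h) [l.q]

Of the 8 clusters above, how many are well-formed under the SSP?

7

(a) sonority 3-2-1: well-formed.
(b) sonority 2-1: well-formed.
(c) sonority 5-3-1: well-formed.
(d) sonority 1-6: ill-formed.
(e) sonority 5-4: well-formed.
(f) sonority 4-3: well-formed.
(g) sonority 5-3-1: well-formed.
(h) sonority 5-1: well-formed.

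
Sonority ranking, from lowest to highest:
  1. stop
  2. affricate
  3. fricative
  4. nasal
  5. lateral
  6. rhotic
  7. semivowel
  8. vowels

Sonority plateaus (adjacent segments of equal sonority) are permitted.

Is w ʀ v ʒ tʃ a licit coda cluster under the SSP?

yes

/w/ is a semivowel (sonority 7).
/ʀ/ is a rhotic (sonority 6).
/v/ is a fricative (sonority 3).
/ʒ/ is a fricative (sonority 3).
/tʃ/ is an affricate (sonority 2).
The profile 7-6-3-3-2 is non-increasing (plateaus allowed), so the coda cluster satisfies the SSP.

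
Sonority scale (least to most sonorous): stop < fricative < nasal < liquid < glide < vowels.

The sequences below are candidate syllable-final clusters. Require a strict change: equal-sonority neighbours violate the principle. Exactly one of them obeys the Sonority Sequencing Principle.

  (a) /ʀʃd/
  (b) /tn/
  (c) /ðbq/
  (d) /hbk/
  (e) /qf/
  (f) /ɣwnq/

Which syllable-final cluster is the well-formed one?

a

(a) sonority 4-2-1: well-formed.
(b) sonority 1-3: ill-formed.
(c) sonority 2-1-1: ill-formed.
(d) sonority 2-1-1: ill-formed.
(e) sonority 1-2: ill-formed.
(f) sonority 2-5-3-1: ill-formed.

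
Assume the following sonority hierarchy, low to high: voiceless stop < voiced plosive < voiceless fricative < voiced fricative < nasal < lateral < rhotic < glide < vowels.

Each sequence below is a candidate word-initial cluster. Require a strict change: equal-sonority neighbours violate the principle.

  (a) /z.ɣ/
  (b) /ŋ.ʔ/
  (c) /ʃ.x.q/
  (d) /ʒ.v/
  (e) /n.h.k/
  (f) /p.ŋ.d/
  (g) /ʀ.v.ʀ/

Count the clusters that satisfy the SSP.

0

(a) 4-4 → violates
(b) 5-1 → violates
(c) 3-3-1 → violates
(d) 4-4 → violates
(e) 5-3-1 → violates
(f) 1-5-2 → violates
(g) 7-4-7 → violates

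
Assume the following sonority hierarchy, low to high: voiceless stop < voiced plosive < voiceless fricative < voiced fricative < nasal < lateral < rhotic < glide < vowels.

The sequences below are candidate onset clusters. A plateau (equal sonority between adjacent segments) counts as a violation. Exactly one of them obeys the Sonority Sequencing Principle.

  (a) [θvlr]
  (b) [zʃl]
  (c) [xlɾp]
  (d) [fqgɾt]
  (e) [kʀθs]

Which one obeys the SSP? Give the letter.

(a) [θvlr]: profile 3-4-6-7 — obeys.
(b) [zʃl]: profile 4-3-6 — violates.
(c) [xlɾp]: profile 3-6-7-1 — violates.
(d) [fqgɾt]: profile 3-1-2-7-1 — violates.
(e) [kʀθs]: profile 1-7-3-3 — violates.

a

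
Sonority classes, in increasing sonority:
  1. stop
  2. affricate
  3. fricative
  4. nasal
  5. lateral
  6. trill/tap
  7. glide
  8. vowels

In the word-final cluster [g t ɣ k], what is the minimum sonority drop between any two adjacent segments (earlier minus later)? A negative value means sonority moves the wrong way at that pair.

/g/ is a stop (sonority 1).
/t/ is a stop (sonority 1).
/ɣ/ is a fricative (sonority 3).
/k/ is a stop (sonority 1).
/g/→/t/: change +0.
/t/→/ɣ/: change -2.
/ɣ/→/k/: change +2.
Minimum = -2.

-2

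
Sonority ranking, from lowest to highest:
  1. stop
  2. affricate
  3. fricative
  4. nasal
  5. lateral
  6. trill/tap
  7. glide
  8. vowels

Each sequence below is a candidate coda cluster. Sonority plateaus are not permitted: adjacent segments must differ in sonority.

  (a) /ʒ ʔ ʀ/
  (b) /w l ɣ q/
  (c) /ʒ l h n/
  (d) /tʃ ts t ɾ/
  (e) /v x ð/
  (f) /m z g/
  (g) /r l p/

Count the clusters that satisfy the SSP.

3

(a) sonority 3-1-6: ill-formed.
(b) sonority 7-5-3-1: well-formed.
(c) sonority 3-5-3-4: ill-formed.
(d) sonority 2-2-1-6: ill-formed.
(e) sonority 3-3-3: ill-formed.
(f) sonority 4-3-1: well-formed.
(g) sonority 6-5-1: well-formed.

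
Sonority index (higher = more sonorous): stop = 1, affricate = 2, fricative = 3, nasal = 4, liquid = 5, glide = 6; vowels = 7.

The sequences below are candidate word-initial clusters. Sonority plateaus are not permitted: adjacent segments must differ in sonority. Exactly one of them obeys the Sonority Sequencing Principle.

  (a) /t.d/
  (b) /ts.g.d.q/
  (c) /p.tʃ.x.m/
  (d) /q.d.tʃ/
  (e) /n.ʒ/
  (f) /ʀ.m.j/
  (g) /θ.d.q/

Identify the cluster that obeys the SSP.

c

(a) 1-1 → violates
(b) 2-1-1-1 → violates
(c) 1-2-3-4 → obeys
(d) 1-1-2 → violates
(e) 4-3 → violates
(f) 5-4-6 → violates
(g) 3-1-1 → violates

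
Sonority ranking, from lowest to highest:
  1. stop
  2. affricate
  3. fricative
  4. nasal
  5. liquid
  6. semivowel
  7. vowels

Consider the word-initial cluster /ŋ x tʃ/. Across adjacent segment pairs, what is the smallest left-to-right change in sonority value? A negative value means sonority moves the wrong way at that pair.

/ŋ/ is a nasal (sonority 4).
/x/ is a fricative (sonority 3).
/tʃ/ is an affricate (sonority 2).
/ŋ/→/x/: change -1.
/x/→/tʃ/: change -1.
Minimum = -1.

-1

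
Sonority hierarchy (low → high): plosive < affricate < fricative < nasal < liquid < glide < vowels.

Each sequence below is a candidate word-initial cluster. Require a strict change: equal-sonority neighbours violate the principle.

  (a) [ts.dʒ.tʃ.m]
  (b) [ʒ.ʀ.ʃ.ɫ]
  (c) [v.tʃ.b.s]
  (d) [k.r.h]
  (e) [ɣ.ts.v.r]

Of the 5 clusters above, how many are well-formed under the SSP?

(a) [ts.dʒ.tʃ.m]: profile 2-2-2-4 — violates.
(b) [ʒ.ʀ.ʃ.ɫ]: profile 3-5-3-5 — violates.
(c) [v.tʃ.b.s]: profile 3-2-1-3 — violates.
(d) [k.r.h]: profile 1-5-3 — violates.
(e) [ɣ.ts.v.r]: profile 3-2-3-5 — violates.

0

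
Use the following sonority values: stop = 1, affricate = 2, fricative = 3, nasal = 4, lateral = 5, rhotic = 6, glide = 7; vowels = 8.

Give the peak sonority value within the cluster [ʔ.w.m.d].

/ʔ/ — stop, sonority 1.
/w/ — glide, sonority 7.
/m/ — nasal, sonority 4.
/d/ — stop, sonority 1.
The maximum is 7.

7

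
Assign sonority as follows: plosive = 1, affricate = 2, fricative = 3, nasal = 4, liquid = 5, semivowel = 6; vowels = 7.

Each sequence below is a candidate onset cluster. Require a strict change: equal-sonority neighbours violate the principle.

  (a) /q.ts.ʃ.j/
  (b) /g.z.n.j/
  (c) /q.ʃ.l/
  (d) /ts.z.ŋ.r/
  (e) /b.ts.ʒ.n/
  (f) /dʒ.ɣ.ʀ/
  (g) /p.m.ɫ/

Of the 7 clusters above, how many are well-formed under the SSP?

7

(a) sonority 1-2-3-6: well-formed.
(b) sonority 1-3-4-6: well-formed.
(c) sonority 1-3-5: well-formed.
(d) sonority 2-3-4-5: well-formed.
(e) sonority 1-2-3-4: well-formed.
(f) sonority 2-3-5: well-formed.
(g) sonority 1-4-5: well-formed.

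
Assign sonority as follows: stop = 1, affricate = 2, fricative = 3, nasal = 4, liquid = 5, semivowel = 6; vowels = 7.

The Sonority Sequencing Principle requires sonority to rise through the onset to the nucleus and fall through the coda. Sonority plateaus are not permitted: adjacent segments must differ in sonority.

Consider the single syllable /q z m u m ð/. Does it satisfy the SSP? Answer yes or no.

Onset: /q/ is a stop (sonority 1), /z/ is a fricative (sonority 3), /m/ is a nasal (sonority 4); then the nucleus /u/ (sonority 7).
Onset profile 1-3-4-7 — rises to the nucleus.
Coda: /m/ is a nasal (sonority 4), /ð/ is a fricative (sonority 3).
Coda profile 7-4-3 — falls from the nucleus.

yes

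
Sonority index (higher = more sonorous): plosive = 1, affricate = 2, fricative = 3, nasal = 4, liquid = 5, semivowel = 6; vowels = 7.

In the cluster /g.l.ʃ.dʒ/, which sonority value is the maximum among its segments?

/g/: plosive = 1.
/l/: liquid = 5.
/ʃ/: fricative = 3.
/dʒ/: affricate = 2.
The maximum is 5.

5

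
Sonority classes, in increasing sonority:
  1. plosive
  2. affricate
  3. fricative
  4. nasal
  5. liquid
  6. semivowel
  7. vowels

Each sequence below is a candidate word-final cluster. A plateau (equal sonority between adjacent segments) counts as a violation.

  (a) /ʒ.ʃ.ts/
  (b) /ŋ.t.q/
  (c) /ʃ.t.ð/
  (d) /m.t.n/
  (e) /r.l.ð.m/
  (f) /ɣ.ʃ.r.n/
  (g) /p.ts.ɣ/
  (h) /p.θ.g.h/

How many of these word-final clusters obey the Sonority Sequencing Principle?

(a) 3-3-2 → violates
(b) 4-1-1 → violates
(c) 3-1-3 → violates
(d) 4-1-4 → violates
(e) 5-5-3-4 → violates
(f) 3-3-5-4 → violates
(g) 1-2-3 → violates
(h) 1-3-1-3 → violates

0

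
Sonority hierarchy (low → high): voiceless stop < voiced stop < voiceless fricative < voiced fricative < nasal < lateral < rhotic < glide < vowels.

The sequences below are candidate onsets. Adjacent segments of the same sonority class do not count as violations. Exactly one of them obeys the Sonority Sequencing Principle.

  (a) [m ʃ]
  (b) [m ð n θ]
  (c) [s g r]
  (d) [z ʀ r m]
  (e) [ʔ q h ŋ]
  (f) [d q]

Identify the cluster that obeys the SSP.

(a) [m ʃ]: profile 5-3 — violates.
(b) [m ð n θ]: profile 5-4-5-3 — violates.
(c) [s g r]: profile 3-2-7 — violates.
(d) [z ʀ r m]: profile 4-7-7-5 — violates.
(e) [ʔ q h ŋ]: profile 1-1-3-5 — obeys.
(f) [d q]: profile 2-1 — violates.

e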